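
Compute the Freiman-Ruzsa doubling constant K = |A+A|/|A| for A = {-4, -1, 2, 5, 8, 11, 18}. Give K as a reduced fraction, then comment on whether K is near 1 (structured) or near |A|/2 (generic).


|A| = 7.
Compute A + A by enumerating all 49 pairs.
A + A = {-8, -5, -2, 1, 4, 7, 10, 13, 14, 16, 17, 19, 20, 22, 23, 26, 29, 36}, so |A + A| = 18.
K = |A + A| / |A| = 18/7 (already in lowest terms) ≈ 2.5714.
Reference: AP of size 7 gives K = 13/7 ≈ 1.8571; a fully generic set of size 7 gives K ≈ 4.0000.

|A| = 7, |A + A| = 18, K = 18/7.


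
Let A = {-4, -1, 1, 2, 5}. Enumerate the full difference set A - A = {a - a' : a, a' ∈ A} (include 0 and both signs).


A - A = {a - a' : a, a' ∈ A}.
Compute a - a' for each ordered pair (a, a'):
a = -4: -4--4=0, -4--1=-3, -4-1=-5, -4-2=-6, -4-5=-9
a = -1: -1--4=3, -1--1=0, -1-1=-2, -1-2=-3, -1-5=-6
a = 1: 1--4=5, 1--1=2, 1-1=0, 1-2=-1, 1-5=-4
a = 2: 2--4=6, 2--1=3, 2-1=1, 2-2=0, 2-5=-3
a = 5: 5--4=9, 5--1=6, 5-1=4, 5-2=3, 5-5=0
Collecting distinct values (and noting 0 appears from a-a):
A - A = {-9, -6, -5, -4, -3, -2, -1, 0, 1, 2, 3, 4, 5, 6, 9}
|A - A| = 15

A - A = {-9, -6, -5, -4, -3, -2, -1, 0, 1, 2, 3, 4, 5, 6, 9}


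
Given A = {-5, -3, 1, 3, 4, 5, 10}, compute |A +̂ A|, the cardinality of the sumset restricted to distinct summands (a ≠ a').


Restricted sumset: A +̂ A = {a + a' : a ∈ A, a' ∈ A, a ≠ a'}.
Equivalently, take A + A and drop any sum 2a that is achievable ONLY as a + a for a ∈ A (i.e. sums representable only with equal summands).
Enumerate pairs (a, a') with a < a' (symmetric, so each unordered pair gives one sum; this covers all a ≠ a'):
  -5 + -3 = -8
  -5 + 1 = -4
  -5 + 3 = -2
  -5 + 4 = -1
  -5 + 5 = 0
  -5 + 10 = 5
  -3 + 1 = -2
  -3 + 3 = 0
  -3 + 4 = 1
  -3 + 5 = 2
  -3 + 10 = 7
  1 + 3 = 4
  1 + 4 = 5
  1 + 5 = 6
  1 + 10 = 11
  3 + 4 = 7
  3 + 5 = 8
  3 + 10 = 13
  4 + 5 = 9
  4 + 10 = 14
  5 + 10 = 15
Collected distinct sums: {-8, -4, -2, -1, 0, 1, 2, 4, 5, 6, 7, 8, 9, 11, 13, 14, 15}
|A +̂ A| = 17
(Reference bound: |A +̂ A| ≥ 2|A| - 3 for |A| ≥ 2, with |A| = 7 giving ≥ 11.)

|A +̂ A| = 17


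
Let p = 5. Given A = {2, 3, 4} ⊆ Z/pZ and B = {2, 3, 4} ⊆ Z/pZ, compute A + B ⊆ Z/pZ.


Work in Z/5Z: reduce every sum a + b modulo 5.
Enumerate all 9 pairs:
a = 2: 2+2=4, 2+3=0, 2+4=1
a = 3: 3+2=0, 3+3=1, 3+4=2
a = 4: 4+2=1, 4+3=2, 4+4=3
Distinct residues collected: {0, 1, 2, 3, 4}
|A + B| = 5 (out of 5 total residues).

A + B = {0, 1, 2, 3, 4}


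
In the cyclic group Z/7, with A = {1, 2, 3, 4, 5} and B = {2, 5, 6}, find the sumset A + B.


Work in Z/7Z: reduce every sum a + b modulo 7.
Enumerate all 15 pairs:
a = 1: 1+2=3, 1+5=6, 1+6=0
a = 2: 2+2=4, 2+5=0, 2+6=1
a = 3: 3+2=5, 3+5=1, 3+6=2
a = 4: 4+2=6, 4+5=2, 4+6=3
a = 5: 5+2=0, 5+5=3, 5+6=4
Distinct residues collected: {0, 1, 2, 3, 4, 5, 6}
|A + B| = 7 (out of 7 total residues).

A + B = {0, 1, 2, 3, 4, 5, 6}


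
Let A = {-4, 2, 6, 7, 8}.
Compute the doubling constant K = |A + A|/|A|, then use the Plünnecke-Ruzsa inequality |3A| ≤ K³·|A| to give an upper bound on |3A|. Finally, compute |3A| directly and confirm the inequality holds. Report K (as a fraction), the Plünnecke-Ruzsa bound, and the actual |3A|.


|A| = 5.
Step 1: Compute A + A by enumerating all 25 pairs.
A + A = {-8, -2, 2, 3, 4, 8, 9, 10, 12, 13, 14, 15, 16}, so |A + A| = 13.
Step 2: Doubling constant K = |A + A|/|A| = 13/5 = 13/5 ≈ 2.6000.
Step 3: Plünnecke-Ruzsa gives |3A| ≤ K³·|A| = (2.6000)³ · 5 ≈ 87.8800.
Step 4: Compute 3A = A + A + A directly by enumerating all triples (a,b,c) ∈ A³; |3A| = 24.
Step 5: Check 24 ≤ 87.8800? Yes ✓.

K = 13/5, Plünnecke-Ruzsa bound K³|A| ≈ 87.8800, |3A| = 24, inequality holds.


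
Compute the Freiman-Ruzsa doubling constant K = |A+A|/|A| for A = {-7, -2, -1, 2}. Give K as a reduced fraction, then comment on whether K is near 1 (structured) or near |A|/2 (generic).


|A| = 4.
Compute A + A by enumerating all 16 pairs.
A + A = {-14, -9, -8, -5, -4, -3, -2, 0, 1, 4}, so |A + A| = 10.
K = |A + A| / |A| = 10/4 = 5/2 ≈ 2.5000.
Reference: AP of size 4 gives K = 7/4 ≈ 1.7500; a fully generic set of size 4 gives K ≈ 2.5000.

|A| = 4, |A + A| = 10, K = 10/4 = 5/2.


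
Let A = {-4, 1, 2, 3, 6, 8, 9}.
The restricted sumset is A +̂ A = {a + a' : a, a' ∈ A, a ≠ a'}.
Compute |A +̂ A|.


Restricted sumset: A +̂ A = {a + a' : a ∈ A, a' ∈ A, a ≠ a'}.
Equivalently, take A + A and drop any sum 2a that is achievable ONLY as a + a for a ∈ A (i.e. sums representable only with equal summands).
Enumerate pairs (a, a') with a < a' (symmetric, so each unordered pair gives one sum; this covers all a ≠ a'):
  -4 + 1 = -3
  -4 + 2 = -2
  -4 + 3 = -1
  -4 + 6 = 2
  -4 + 8 = 4
  -4 + 9 = 5
  1 + 2 = 3
  1 + 3 = 4
  1 + 6 = 7
  1 + 8 = 9
  1 + 9 = 10
  2 + 3 = 5
  2 + 6 = 8
  2 + 8 = 10
  2 + 9 = 11
  3 + 6 = 9
  3 + 8 = 11
  3 + 9 = 12
  6 + 8 = 14
  6 + 9 = 15
  8 + 9 = 17
Collected distinct sums: {-3, -2, -1, 2, 3, 4, 5, 7, 8, 9, 10, 11, 12, 14, 15, 17}
|A +̂ A| = 16
(Reference bound: |A +̂ A| ≥ 2|A| - 3 for |A| ≥ 2, with |A| = 7 giving ≥ 11.)

|A +̂ A| = 16


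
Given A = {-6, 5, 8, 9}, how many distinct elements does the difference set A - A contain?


A - A = {a - a' : a, a' ∈ A}; |A| = 4.
Bounds: 2|A|-1 ≤ |A - A| ≤ |A|² - |A| + 1, i.e. 7 ≤ |A - A| ≤ 13.
Note: 0 ∈ A - A always (from a - a). The set is symmetric: if d ∈ A - A then -d ∈ A - A.
Enumerate nonzero differences d = a - a' with a > a' (then include -d):
Positive differences: {1, 3, 4, 11, 14, 15}
Full difference set: {0} ∪ (positive diffs) ∪ (negative diffs).
|A - A| = 1 + 2·6 = 13 (matches direct enumeration: 13).

|A - A| = 13


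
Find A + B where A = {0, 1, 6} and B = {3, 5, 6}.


A + B = {a + b : a ∈ A, b ∈ B}.
Enumerate all |A|·|B| = 3·3 = 9 pairs (a, b) and collect distinct sums.
a = 0: 0+3=3, 0+5=5, 0+6=6
a = 1: 1+3=4, 1+5=6, 1+6=7
a = 6: 6+3=9, 6+5=11, 6+6=12
Collecting distinct sums: A + B = {3, 4, 5, 6, 7, 9, 11, 12}
|A + B| = 8

A + B = {3, 4, 5, 6, 7, 9, 11, 12}


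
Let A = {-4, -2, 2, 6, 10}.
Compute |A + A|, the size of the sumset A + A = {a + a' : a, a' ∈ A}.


A + A = {a + a' : a, a' ∈ A}; |A| = 5.
General bounds: 2|A| - 1 ≤ |A + A| ≤ |A|(|A|+1)/2, i.e. 9 ≤ |A + A| ≤ 15.
Lower bound 2|A|-1 is attained iff A is an arithmetic progression.
Enumerate sums a + a' for a ≤ a' (symmetric, so this suffices):
a = -4: -4+-4=-8, -4+-2=-6, -4+2=-2, -4+6=2, -4+10=6
a = -2: -2+-2=-4, -2+2=0, -2+6=4, -2+10=8
a = 2: 2+2=4, 2+6=8, 2+10=12
a = 6: 6+6=12, 6+10=16
a = 10: 10+10=20
Distinct sums: {-8, -6, -4, -2, 0, 2, 4, 6, 8, 12, 16, 20}
|A + A| = 12

|A + A| = 12


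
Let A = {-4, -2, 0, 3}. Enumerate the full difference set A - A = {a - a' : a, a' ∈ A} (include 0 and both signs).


A - A = {a - a' : a, a' ∈ A}.
Compute a - a' for each ordered pair (a, a'):
a = -4: -4--4=0, -4--2=-2, -4-0=-4, -4-3=-7
a = -2: -2--4=2, -2--2=0, -2-0=-2, -2-3=-5
a = 0: 0--4=4, 0--2=2, 0-0=0, 0-3=-3
a = 3: 3--4=7, 3--2=5, 3-0=3, 3-3=0
Collecting distinct values (and noting 0 appears from a-a):
A - A = {-7, -5, -4, -3, -2, 0, 2, 3, 4, 5, 7}
|A - A| = 11

A - A = {-7, -5, -4, -3, -2, 0, 2, 3, 4, 5, 7}


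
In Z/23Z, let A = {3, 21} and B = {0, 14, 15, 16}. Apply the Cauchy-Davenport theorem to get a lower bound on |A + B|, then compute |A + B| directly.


Cauchy-Davenport: |A + B| ≥ min(p, |A| + |B| - 1) for A, B nonempty in Z/pZ.
|A| = 2, |B| = 4, p = 23.
CD lower bound = min(23, 2 + 4 - 1) = min(23, 5) = 5.
Compute A + B mod 23 directly:
a = 3: 3+0=3, 3+14=17, 3+15=18, 3+16=19
a = 21: 21+0=21, 21+14=12, 21+15=13, 21+16=14
A + B = {3, 12, 13, 14, 17, 18, 19, 21}, so |A + B| = 8.
Verify: 8 ≥ 5? Yes ✓.

CD lower bound = 5, actual |A + B| = 8.


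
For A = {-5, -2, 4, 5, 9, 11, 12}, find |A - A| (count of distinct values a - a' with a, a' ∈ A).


A - A = {a - a' : a, a' ∈ A}; |A| = 7.
Bounds: 2|A|-1 ≤ |A - A| ≤ |A|² - |A| + 1, i.e. 13 ≤ |A - A| ≤ 43.
Note: 0 ∈ A - A always (from a - a). The set is symmetric: if d ∈ A - A then -d ∈ A - A.
Enumerate nonzero differences d = a - a' with a > a' (then include -d):
Positive differences: {1, 2, 3, 4, 5, 6, 7, 8, 9, 10, 11, 13, 14, 16, 17}
Full difference set: {0} ∪ (positive diffs) ∪ (negative diffs).
|A - A| = 1 + 2·15 = 31 (matches direct enumeration: 31).

|A - A| = 31


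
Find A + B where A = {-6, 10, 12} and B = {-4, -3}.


A + B = {a + b : a ∈ A, b ∈ B}.
Enumerate all |A|·|B| = 3·2 = 6 pairs (a, b) and collect distinct sums.
a = -6: -6+-4=-10, -6+-3=-9
a = 10: 10+-4=6, 10+-3=7
a = 12: 12+-4=8, 12+-3=9
Collecting distinct sums: A + B = {-10, -9, 6, 7, 8, 9}
|A + B| = 6

A + B = {-10, -9, 6, 7, 8, 9}


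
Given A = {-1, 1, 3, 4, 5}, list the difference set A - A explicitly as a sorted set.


A - A = {a - a' : a, a' ∈ A}.
Compute a - a' for each ordered pair (a, a'):
a = -1: -1--1=0, -1-1=-2, -1-3=-4, -1-4=-5, -1-5=-6
a = 1: 1--1=2, 1-1=0, 1-3=-2, 1-4=-3, 1-5=-4
a = 3: 3--1=4, 3-1=2, 3-3=0, 3-4=-1, 3-5=-2
a = 4: 4--1=5, 4-1=3, 4-3=1, 4-4=0, 4-5=-1
a = 5: 5--1=6, 5-1=4, 5-3=2, 5-4=1, 5-5=0
Collecting distinct values (and noting 0 appears from a-a):
A - A = {-6, -5, -4, -3, -2, -1, 0, 1, 2, 3, 4, 5, 6}
|A - A| = 13

A - A = {-6, -5, -4, -3, -2, -1, 0, 1, 2, 3, 4, 5, 6}


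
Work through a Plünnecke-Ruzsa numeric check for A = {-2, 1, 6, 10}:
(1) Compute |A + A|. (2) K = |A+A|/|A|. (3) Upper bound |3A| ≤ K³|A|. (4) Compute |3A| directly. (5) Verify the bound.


|A| = 4.
Step 1: Compute A + A by enumerating all 16 pairs.
A + A = {-4, -1, 2, 4, 7, 8, 11, 12, 16, 20}, so |A + A| = 10.
Step 2: Doubling constant K = |A + A|/|A| = 10/4 = 10/4 ≈ 2.5000.
Step 3: Plünnecke-Ruzsa gives |3A| ≤ K³·|A| = (2.5000)³ · 4 ≈ 62.5000.
Step 4: Compute 3A = A + A + A directly by enumerating all triples (a,b,c) ∈ A³; |3A| = 19.
Step 5: Check 19 ≤ 62.5000? Yes ✓.

K = 10/4, Plünnecke-Ruzsa bound K³|A| ≈ 62.5000, |3A| = 19, inequality holds.


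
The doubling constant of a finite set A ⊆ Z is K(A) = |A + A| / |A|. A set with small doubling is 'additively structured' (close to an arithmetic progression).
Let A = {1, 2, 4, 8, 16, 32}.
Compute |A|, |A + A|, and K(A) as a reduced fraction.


|A| = 6.
Compute A + A by enumerating all 36 pairs.
A + A = {2, 3, 4, 5, 6, 8, 9, 10, 12, 16, 17, 18, 20, 24, 32, 33, 34, 36, 40, 48, 64}, so |A + A| = 21.
K = |A + A| / |A| = 21/6 = 7/2 ≈ 3.5000.
Reference: AP of size 6 gives K = 11/6 ≈ 1.8333; a fully generic set of size 6 gives K ≈ 3.5000.

|A| = 6, |A + A| = 21, K = 21/6 = 7/2.


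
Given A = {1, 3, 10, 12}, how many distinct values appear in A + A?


A + A = {a + a' : a, a' ∈ A}; |A| = 4.
General bounds: 2|A| - 1 ≤ |A + A| ≤ |A|(|A|+1)/2, i.e. 7 ≤ |A + A| ≤ 10.
Lower bound 2|A|-1 is attained iff A is an arithmetic progression.
Enumerate sums a + a' for a ≤ a' (symmetric, so this suffices):
a = 1: 1+1=2, 1+3=4, 1+10=11, 1+12=13
a = 3: 3+3=6, 3+10=13, 3+12=15
a = 10: 10+10=20, 10+12=22
a = 12: 12+12=24
Distinct sums: {2, 4, 6, 11, 13, 15, 20, 22, 24}
|A + A| = 9

|A + A| = 9


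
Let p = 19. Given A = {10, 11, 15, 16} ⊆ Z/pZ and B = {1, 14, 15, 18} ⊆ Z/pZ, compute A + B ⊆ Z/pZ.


Work in Z/19Z: reduce every sum a + b modulo 19.
Enumerate all 16 pairs:
a = 10: 10+1=11, 10+14=5, 10+15=6, 10+18=9
a = 11: 11+1=12, 11+14=6, 11+15=7, 11+18=10
a = 15: 15+1=16, 15+14=10, 15+15=11, 15+18=14
a = 16: 16+1=17, 16+14=11, 16+15=12, 16+18=15
Distinct residues collected: {5, 6, 7, 9, 10, 11, 12, 14, 15, 16, 17}
|A + B| = 11 (out of 19 total residues).

A + B = {5, 6, 7, 9, 10, 11, 12, 14, 15, 16, 17}


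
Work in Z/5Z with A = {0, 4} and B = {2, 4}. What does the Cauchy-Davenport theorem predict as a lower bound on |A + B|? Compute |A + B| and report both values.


Cauchy-Davenport: |A + B| ≥ min(p, |A| + |B| - 1) for A, B nonempty in Z/pZ.
|A| = 2, |B| = 2, p = 5.
CD lower bound = min(5, 2 + 2 - 1) = min(5, 3) = 3.
Compute A + B mod 5 directly:
a = 0: 0+2=2, 0+4=4
a = 4: 4+2=1, 4+4=3
A + B = {1, 2, 3, 4}, so |A + B| = 4.
Verify: 4 ≥ 3? Yes ✓.

CD lower bound = 3, actual |A + B| = 4.


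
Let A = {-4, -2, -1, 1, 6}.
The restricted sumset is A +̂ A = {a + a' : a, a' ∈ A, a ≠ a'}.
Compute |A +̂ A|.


Restricted sumset: A +̂ A = {a + a' : a ∈ A, a' ∈ A, a ≠ a'}.
Equivalently, take A + A and drop any sum 2a that is achievable ONLY as a + a for a ∈ A (i.e. sums representable only with equal summands).
Enumerate pairs (a, a') with a < a' (symmetric, so each unordered pair gives one sum; this covers all a ≠ a'):
  -4 + -2 = -6
  -4 + -1 = -5
  -4 + 1 = -3
  -4 + 6 = 2
  -2 + -1 = -3
  -2 + 1 = -1
  -2 + 6 = 4
  -1 + 1 = 0
  -1 + 6 = 5
  1 + 6 = 7
Collected distinct sums: {-6, -5, -3, -1, 0, 2, 4, 5, 7}
|A +̂ A| = 9
(Reference bound: |A +̂ A| ≥ 2|A| - 3 for |A| ≥ 2, with |A| = 5 giving ≥ 7.)

|A +̂ A| = 9


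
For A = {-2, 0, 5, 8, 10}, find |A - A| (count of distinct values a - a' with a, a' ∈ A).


A - A = {a - a' : a, a' ∈ A}; |A| = 5.
Bounds: 2|A|-1 ≤ |A - A| ≤ |A|² - |A| + 1, i.e. 9 ≤ |A - A| ≤ 21.
Note: 0 ∈ A - A always (from a - a). The set is symmetric: if d ∈ A - A then -d ∈ A - A.
Enumerate nonzero differences d = a - a' with a > a' (then include -d):
Positive differences: {2, 3, 5, 7, 8, 10, 12}
Full difference set: {0} ∪ (positive diffs) ∪ (negative diffs).
|A - A| = 1 + 2·7 = 15 (matches direct enumeration: 15).

|A - A| = 15


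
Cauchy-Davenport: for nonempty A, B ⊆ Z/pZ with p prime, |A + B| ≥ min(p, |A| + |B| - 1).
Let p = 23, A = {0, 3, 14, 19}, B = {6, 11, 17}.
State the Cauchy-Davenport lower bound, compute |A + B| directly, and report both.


Cauchy-Davenport: |A + B| ≥ min(p, |A| + |B| - 1) for A, B nonempty in Z/pZ.
|A| = 4, |B| = 3, p = 23.
CD lower bound = min(23, 4 + 3 - 1) = min(23, 6) = 6.
Compute A + B mod 23 directly:
a = 0: 0+6=6, 0+11=11, 0+17=17
a = 3: 3+6=9, 3+11=14, 3+17=20
a = 14: 14+6=20, 14+11=2, 14+17=8
a = 19: 19+6=2, 19+11=7, 19+17=13
A + B = {2, 6, 7, 8, 9, 11, 13, 14, 17, 20}, so |A + B| = 10.
Verify: 10 ≥ 6? Yes ✓.

CD lower bound = 6, actual |A + B| = 10.


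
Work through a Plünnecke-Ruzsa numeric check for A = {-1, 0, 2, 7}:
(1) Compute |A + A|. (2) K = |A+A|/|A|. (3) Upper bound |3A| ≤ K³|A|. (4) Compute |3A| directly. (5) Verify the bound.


|A| = 4.
Step 1: Compute A + A by enumerating all 16 pairs.
A + A = {-2, -1, 0, 1, 2, 4, 6, 7, 9, 14}, so |A + A| = 10.
Step 2: Doubling constant K = |A + A|/|A| = 10/4 = 10/4 ≈ 2.5000.
Step 3: Plünnecke-Ruzsa gives |3A| ≤ K³·|A| = (2.5000)³ · 4 ≈ 62.5000.
Step 4: Compute 3A = A + A + A directly by enumerating all triples (a,b,c) ∈ A³; |3A| = 18.
Step 5: Check 18 ≤ 62.5000? Yes ✓.

K = 10/4, Plünnecke-Ruzsa bound K³|A| ≈ 62.5000, |3A| = 18, inequality holds.


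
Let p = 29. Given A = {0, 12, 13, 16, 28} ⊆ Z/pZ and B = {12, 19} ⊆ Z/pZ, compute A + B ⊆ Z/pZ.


Work in Z/29Z: reduce every sum a + b modulo 29.
Enumerate all 10 pairs:
a = 0: 0+12=12, 0+19=19
a = 12: 12+12=24, 12+19=2
a = 13: 13+12=25, 13+19=3
a = 16: 16+12=28, 16+19=6
a = 28: 28+12=11, 28+19=18
Distinct residues collected: {2, 3, 6, 11, 12, 18, 19, 24, 25, 28}
|A + B| = 10 (out of 29 total residues).

A + B = {2, 3, 6, 11, 12, 18, 19, 24, 25, 28}


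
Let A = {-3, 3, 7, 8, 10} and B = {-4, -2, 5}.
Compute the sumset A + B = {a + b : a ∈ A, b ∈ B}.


A + B = {a + b : a ∈ A, b ∈ B}.
Enumerate all |A|·|B| = 5·3 = 15 pairs (a, b) and collect distinct sums.
a = -3: -3+-4=-7, -3+-2=-5, -3+5=2
a = 3: 3+-4=-1, 3+-2=1, 3+5=8
a = 7: 7+-4=3, 7+-2=5, 7+5=12
a = 8: 8+-4=4, 8+-2=6, 8+5=13
a = 10: 10+-4=6, 10+-2=8, 10+5=15
Collecting distinct sums: A + B = {-7, -5, -1, 1, 2, 3, 4, 5, 6, 8, 12, 13, 15}
|A + B| = 13

A + B = {-7, -5, -1, 1, 2, 3, 4, 5, 6, 8, 12, 13, 15}


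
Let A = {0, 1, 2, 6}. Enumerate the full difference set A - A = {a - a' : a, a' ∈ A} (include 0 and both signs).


A - A = {a - a' : a, a' ∈ A}.
Compute a - a' for each ordered pair (a, a'):
a = 0: 0-0=0, 0-1=-1, 0-2=-2, 0-6=-6
a = 1: 1-0=1, 1-1=0, 1-2=-1, 1-6=-5
a = 2: 2-0=2, 2-1=1, 2-2=0, 2-6=-4
a = 6: 6-0=6, 6-1=5, 6-2=4, 6-6=0
Collecting distinct values (and noting 0 appears from a-a):
A - A = {-6, -5, -4, -2, -1, 0, 1, 2, 4, 5, 6}
|A - A| = 11

A - A = {-6, -5, -4, -2, -1, 0, 1, 2, 4, 5, 6}


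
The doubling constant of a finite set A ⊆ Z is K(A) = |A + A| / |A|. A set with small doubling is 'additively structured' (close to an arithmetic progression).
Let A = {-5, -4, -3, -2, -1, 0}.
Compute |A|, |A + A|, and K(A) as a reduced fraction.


|A| = 6.
Compute A + A by enumerating all 36 pairs.
A + A = {-10, -9, -8, -7, -6, -5, -4, -3, -2, -1, 0}, so |A + A| = 11.
K = |A + A| / |A| = 11/6 (already in lowest terms) ≈ 1.8333.
Reference: AP of size 6 gives K = 11/6 ≈ 1.8333; a fully generic set of size 6 gives K ≈ 3.5000.

|A| = 6, |A + A| = 11, K = 11/6.


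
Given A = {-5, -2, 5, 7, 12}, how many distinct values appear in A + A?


A + A = {a + a' : a, a' ∈ A}; |A| = 5.
General bounds: 2|A| - 1 ≤ |A + A| ≤ |A|(|A|+1)/2, i.e. 9 ≤ |A + A| ≤ 15.
Lower bound 2|A|-1 is attained iff A is an arithmetic progression.
Enumerate sums a + a' for a ≤ a' (symmetric, so this suffices):
a = -5: -5+-5=-10, -5+-2=-7, -5+5=0, -5+7=2, -5+12=7
a = -2: -2+-2=-4, -2+5=3, -2+7=5, -2+12=10
a = 5: 5+5=10, 5+7=12, 5+12=17
a = 7: 7+7=14, 7+12=19
a = 12: 12+12=24
Distinct sums: {-10, -7, -4, 0, 2, 3, 5, 7, 10, 12, 14, 17, 19, 24}
|A + A| = 14

|A + A| = 14


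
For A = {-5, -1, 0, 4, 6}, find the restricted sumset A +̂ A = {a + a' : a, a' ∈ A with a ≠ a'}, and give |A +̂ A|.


Restricted sumset: A +̂ A = {a + a' : a ∈ A, a' ∈ A, a ≠ a'}.
Equivalently, take A + A and drop any sum 2a that is achievable ONLY as a + a for a ∈ A (i.e. sums representable only with equal summands).
Enumerate pairs (a, a') with a < a' (symmetric, so each unordered pair gives one sum; this covers all a ≠ a'):
  -5 + -1 = -6
  -5 + 0 = -5
  -5 + 4 = -1
  -5 + 6 = 1
  -1 + 0 = -1
  -1 + 4 = 3
  -1 + 6 = 5
  0 + 4 = 4
  0 + 6 = 6
  4 + 6 = 10
Collected distinct sums: {-6, -5, -1, 1, 3, 4, 5, 6, 10}
|A +̂ A| = 9
(Reference bound: |A +̂ A| ≥ 2|A| - 3 for |A| ≥ 2, with |A| = 5 giving ≥ 7.)

|A +̂ A| = 9


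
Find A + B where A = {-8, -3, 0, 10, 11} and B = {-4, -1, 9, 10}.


A + B = {a + b : a ∈ A, b ∈ B}.
Enumerate all |A|·|B| = 5·4 = 20 pairs (a, b) and collect distinct sums.
a = -8: -8+-4=-12, -8+-1=-9, -8+9=1, -8+10=2
a = -3: -3+-4=-7, -3+-1=-4, -3+9=6, -3+10=7
a = 0: 0+-4=-4, 0+-1=-1, 0+9=9, 0+10=10
a = 10: 10+-4=6, 10+-1=9, 10+9=19, 10+10=20
a = 11: 11+-4=7, 11+-1=10, 11+9=20, 11+10=21
Collecting distinct sums: A + B = {-12, -9, -7, -4, -1, 1, 2, 6, 7, 9, 10, 19, 20, 21}
|A + B| = 14

A + B = {-12, -9, -7, -4, -1, 1, 2, 6, 7, 9, 10, 19, 20, 21}


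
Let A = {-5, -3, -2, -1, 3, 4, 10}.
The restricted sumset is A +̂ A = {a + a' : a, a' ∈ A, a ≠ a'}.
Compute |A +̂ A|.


Restricted sumset: A +̂ A = {a + a' : a ∈ A, a' ∈ A, a ≠ a'}.
Equivalently, take A + A and drop any sum 2a that is achievable ONLY as a + a for a ∈ A (i.e. sums representable only with equal summands).
Enumerate pairs (a, a') with a < a' (symmetric, so each unordered pair gives one sum; this covers all a ≠ a'):
  -5 + -3 = -8
  -5 + -2 = -7
  -5 + -1 = -6
  -5 + 3 = -2
  -5 + 4 = -1
  -5 + 10 = 5
  -3 + -2 = -5
  -3 + -1 = -4
  -3 + 3 = 0
  -3 + 4 = 1
  -3 + 10 = 7
  -2 + -1 = -3
  -2 + 3 = 1
  -2 + 4 = 2
  -2 + 10 = 8
  -1 + 3 = 2
  -1 + 4 = 3
  -1 + 10 = 9
  3 + 4 = 7
  3 + 10 = 13
  4 + 10 = 14
Collected distinct sums: {-8, -7, -6, -5, -4, -3, -2, -1, 0, 1, 2, 3, 5, 7, 8, 9, 13, 14}
|A +̂ A| = 18
(Reference bound: |A +̂ A| ≥ 2|A| - 3 for |A| ≥ 2, with |A| = 7 giving ≥ 11.)

|A +̂ A| = 18


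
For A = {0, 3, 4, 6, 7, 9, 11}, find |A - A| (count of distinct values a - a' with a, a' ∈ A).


A - A = {a - a' : a, a' ∈ A}; |A| = 7.
Bounds: 2|A|-1 ≤ |A - A| ≤ |A|² - |A| + 1, i.e. 13 ≤ |A - A| ≤ 43.
Note: 0 ∈ A - A always (from a - a). The set is symmetric: if d ∈ A - A then -d ∈ A - A.
Enumerate nonzero differences d = a - a' with a > a' (then include -d):
Positive differences: {1, 2, 3, 4, 5, 6, 7, 8, 9, 11}
Full difference set: {0} ∪ (positive diffs) ∪ (negative diffs).
|A - A| = 1 + 2·10 = 21 (matches direct enumeration: 21).

|A - A| = 21


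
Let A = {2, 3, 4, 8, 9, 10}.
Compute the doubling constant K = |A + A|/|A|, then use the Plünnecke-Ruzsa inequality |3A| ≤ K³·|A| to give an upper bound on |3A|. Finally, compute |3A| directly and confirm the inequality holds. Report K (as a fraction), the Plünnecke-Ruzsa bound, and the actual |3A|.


|A| = 6.
Step 1: Compute A + A by enumerating all 36 pairs.
A + A = {4, 5, 6, 7, 8, 10, 11, 12, 13, 14, 16, 17, 18, 19, 20}, so |A + A| = 15.
Step 2: Doubling constant K = |A + A|/|A| = 15/6 = 15/6 ≈ 2.5000.
Step 3: Plünnecke-Ruzsa gives |3A| ≤ K³·|A| = (2.5000)³ · 6 ≈ 93.7500.
Step 4: Compute 3A = A + A + A directly by enumerating all triples (a,b,c) ∈ A³; |3A| = 25.
Step 5: Check 25 ≤ 93.7500? Yes ✓.

K = 15/6, Plünnecke-Ruzsa bound K³|A| ≈ 93.7500, |3A| = 25, inequality holds.


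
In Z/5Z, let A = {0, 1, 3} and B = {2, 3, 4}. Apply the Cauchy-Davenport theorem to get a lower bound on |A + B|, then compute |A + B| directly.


Cauchy-Davenport: |A + B| ≥ min(p, |A| + |B| - 1) for A, B nonempty in Z/pZ.
|A| = 3, |B| = 3, p = 5.
CD lower bound = min(5, 3 + 3 - 1) = min(5, 5) = 5.
Compute A + B mod 5 directly:
a = 0: 0+2=2, 0+3=3, 0+4=4
a = 1: 1+2=3, 1+3=4, 1+4=0
a = 3: 3+2=0, 3+3=1, 3+4=2
A + B = {0, 1, 2, 3, 4}, so |A + B| = 5.
Verify: 5 ≥ 5? Yes ✓.

CD lower bound = 5, actual |A + B| = 5.


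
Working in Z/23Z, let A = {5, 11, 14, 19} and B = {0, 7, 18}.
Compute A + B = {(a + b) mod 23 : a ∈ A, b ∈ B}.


Work in Z/23Z: reduce every sum a + b modulo 23.
Enumerate all 12 pairs:
a = 5: 5+0=5, 5+7=12, 5+18=0
a = 11: 11+0=11, 11+7=18, 11+18=6
a = 14: 14+0=14, 14+7=21, 14+18=9
a = 19: 19+0=19, 19+7=3, 19+18=14
Distinct residues collected: {0, 3, 5, 6, 9, 11, 12, 14, 18, 19, 21}
|A + B| = 11 (out of 23 total residues).

A + B = {0, 3, 5, 6, 9, 11, 12, 14, 18, 19, 21}


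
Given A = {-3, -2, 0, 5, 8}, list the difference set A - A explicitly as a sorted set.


A - A = {a - a' : a, a' ∈ A}.
Compute a - a' for each ordered pair (a, a'):
a = -3: -3--3=0, -3--2=-1, -3-0=-3, -3-5=-8, -3-8=-11
a = -2: -2--3=1, -2--2=0, -2-0=-2, -2-5=-7, -2-8=-10
a = 0: 0--3=3, 0--2=2, 0-0=0, 0-5=-5, 0-8=-8
a = 5: 5--3=8, 5--2=7, 5-0=5, 5-5=0, 5-8=-3
a = 8: 8--3=11, 8--2=10, 8-0=8, 8-5=3, 8-8=0
Collecting distinct values (and noting 0 appears from a-a):
A - A = {-11, -10, -8, -7, -5, -3, -2, -1, 0, 1, 2, 3, 5, 7, 8, 10, 11}
|A - A| = 17

A - A = {-11, -10, -8, -7, -5, -3, -2, -1, 0, 1, 2, 3, 5, 7, 8, 10, 11}


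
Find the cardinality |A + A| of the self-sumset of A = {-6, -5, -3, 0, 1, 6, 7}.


A + A = {a + a' : a, a' ∈ A}; |A| = 7.
General bounds: 2|A| - 1 ≤ |A + A| ≤ |A|(|A|+1)/2, i.e. 13 ≤ |A + A| ≤ 28.
Lower bound 2|A|-1 is attained iff A is an arithmetic progression.
Enumerate sums a + a' for a ≤ a' (symmetric, so this suffices):
a = -6: -6+-6=-12, -6+-5=-11, -6+-3=-9, -6+0=-6, -6+1=-5, -6+6=0, -6+7=1
a = -5: -5+-5=-10, -5+-3=-8, -5+0=-5, -5+1=-4, -5+6=1, -5+7=2
a = -3: -3+-3=-6, -3+0=-3, -3+1=-2, -3+6=3, -3+7=4
a = 0: 0+0=0, 0+1=1, 0+6=6, 0+7=7
a = 1: 1+1=2, 1+6=7, 1+7=8
a = 6: 6+6=12, 6+7=13
a = 7: 7+7=14
Distinct sums: {-12, -11, -10, -9, -8, -6, -5, -4, -3, -2, 0, 1, 2, 3, 4, 6, 7, 8, 12, 13, 14}
|A + A| = 21

|A + A| = 21


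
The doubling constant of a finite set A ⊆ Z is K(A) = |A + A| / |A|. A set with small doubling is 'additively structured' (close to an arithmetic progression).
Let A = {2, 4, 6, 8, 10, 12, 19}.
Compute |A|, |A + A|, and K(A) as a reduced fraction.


|A| = 7.
Compute A + A by enumerating all 49 pairs.
A + A = {4, 6, 8, 10, 12, 14, 16, 18, 20, 21, 22, 23, 24, 25, 27, 29, 31, 38}, so |A + A| = 18.
K = |A + A| / |A| = 18/7 (already in lowest terms) ≈ 2.5714.
Reference: AP of size 7 gives K = 13/7 ≈ 1.8571; a fully generic set of size 7 gives K ≈ 4.0000.

|A| = 7, |A + A| = 18, K = 18/7.


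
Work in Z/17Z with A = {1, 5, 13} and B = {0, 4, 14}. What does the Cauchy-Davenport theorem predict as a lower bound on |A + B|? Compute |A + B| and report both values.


Cauchy-Davenport: |A + B| ≥ min(p, |A| + |B| - 1) for A, B nonempty in Z/pZ.
|A| = 3, |B| = 3, p = 17.
CD lower bound = min(17, 3 + 3 - 1) = min(17, 5) = 5.
Compute A + B mod 17 directly:
a = 1: 1+0=1, 1+4=5, 1+14=15
a = 5: 5+0=5, 5+4=9, 5+14=2
a = 13: 13+0=13, 13+4=0, 13+14=10
A + B = {0, 1, 2, 5, 9, 10, 13, 15}, so |A + B| = 8.
Verify: 8 ≥ 5? Yes ✓.

CD lower bound = 5, actual |A + B| = 8.


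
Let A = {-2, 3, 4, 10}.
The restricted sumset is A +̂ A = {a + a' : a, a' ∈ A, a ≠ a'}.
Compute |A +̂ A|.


Restricted sumset: A +̂ A = {a + a' : a ∈ A, a' ∈ A, a ≠ a'}.
Equivalently, take A + A and drop any sum 2a that is achievable ONLY as a + a for a ∈ A (i.e. sums representable only with equal summands).
Enumerate pairs (a, a') with a < a' (symmetric, so each unordered pair gives one sum; this covers all a ≠ a'):
  -2 + 3 = 1
  -2 + 4 = 2
  -2 + 10 = 8
  3 + 4 = 7
  3 + 10 = 13
  4 + 10 = 14
Collected distinct sums: {1, 2, 7, 8, 13, 14}
|A +̂ A| = 6
(Reference bound: |A +̂ A| ≥ 2|A| - 3 for |A| ≥ 2, with |A| = 4 giving ≥ 5.)

|A +̂ A| = 6


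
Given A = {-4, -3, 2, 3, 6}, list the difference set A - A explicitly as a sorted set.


A - A = {a - a' : a, a' ∈ A}.
Compute a - a' for each ordered pair (a, a'):
a = -4: -4--4=0, -4--3=-1, -4-2=-6, -4-3=-7, -4-6=-10
a = -3: -3--4=1, -3--3=0, -3-2=-5, -3-3=-6, -3-6=-9
a = 2: 2--4=6, 2--3=5, 2-2=0, 2-3=-1, 2-6=-4
a = 3: 3--4=7, 3--3=6, 3-2=1, 3-3=0, 3-6=-3
a = 6: 6--4=10, 6--3=9, 6-2=4, 6-3=3, 6-6=0
Collecting distinct values (and noting 0 appears from a-a):
A - A = {-10, -9, -7, -6, -5, -4, -3, -1, 0, 1, 3, 4, 5, 6, 7, 9, 10}
|A - A| = 17

A - A = {-10, -9, -7, -6, -5, -4, -3, -1, 0, 1, 3, 4, 5, 6, 7, 9, 10}


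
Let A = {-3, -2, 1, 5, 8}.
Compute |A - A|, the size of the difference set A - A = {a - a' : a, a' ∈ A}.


A - A = {a - a' : a, a' ∈ A}; |A| = 5.
Bounds: 2|A|-1 ≤ |A - A| ≤ |A|² - |A| + 1, i.e. 9 ≤ |A - A| ≤ 21.
Note: 0 ∈ A - A always (from a - a). The set is symmetric: if d ∈ A - A then -d ∈ A - A.
Enumerate nonzero differences d = a - a' with a > a' (then include -d):
Positive differences: {1, 3, 4, 7, 8, 10, 11}
Full difference set: {0} ∪ (positive diffs) ∪ (negative diffs).
|A - A| = 1 + 2·7 = 15 (matches direct enumeration: 15).

|A - A| = 15


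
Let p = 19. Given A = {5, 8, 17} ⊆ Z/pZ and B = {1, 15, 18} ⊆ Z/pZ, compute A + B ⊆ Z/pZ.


Work in Z/19Z: reduce every sum a + b modulo 19.
Enumerate all 9 pairs:
a = 5: 5+1=6, 5+15=1, 5+18=4
a = 8: 8+1=9, 8+15=4, 8+18=7
a = 17: 17+1=18, 17+15=13, 17+18=16
Distinct residues collected: {1, 4, 6, 7, 9, 13, 16, 18}
|A + B| = 8 (out of 19 total residues).

A + B = {1, 4, 6, 7, 9, 13, 16, 18}


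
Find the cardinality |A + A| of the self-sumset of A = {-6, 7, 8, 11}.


A + A = {a + a' : a, a' ∈ A}; |A| = 4.
General bounds: 2|A| - 1 ≤ |A + A| ≤ |A|(|A|+1)/2, i.e. 7 ≤ |A + A| ≤ 10.
Lower bound 2|A|-1 is attained iff A is an arithmetic progression.
Enumerate sums a + a' for a ≤ a' (symmetric, so this suffices):
a = -6: -6+-6=-12, -6+7=1, -6+8=2, -6+11=5
a = 7: 7+7=14, 7+8=15, 7+11=18
a = 8: 8+8=16, 8+11=19
a = 11: 11+11=22
Distinct sums: {-12, 1, 2, 5, 14, 15, 16, 18, 19, 22}
|A + A| = 10

|A + A| = 10


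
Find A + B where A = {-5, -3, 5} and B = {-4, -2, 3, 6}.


A + B = {a + b : a ∈ A, b ∈ B}.
Enumerate all |A|·|B| = 3·4 = 12 pairs (a, b) and collect distinct sums.
a = -5: -5+-4=-9, -5+-2=-7, -5+3=-2, -5+6=1
a = -3: -3+-4=-7, -3+-2=-5, -3+3=0, -3+6=3
a = 5: 5+-4=1, 5+-2=3, 5+3=8, 5+6=11
Collecting distinct sums: A + B = {-9, -7, -5, -2, 0, 1, 3, 8, 11}
|A + B| = 9

A + B = {-9, -7, -5, -2, 0, 1, 3, 8, 11}


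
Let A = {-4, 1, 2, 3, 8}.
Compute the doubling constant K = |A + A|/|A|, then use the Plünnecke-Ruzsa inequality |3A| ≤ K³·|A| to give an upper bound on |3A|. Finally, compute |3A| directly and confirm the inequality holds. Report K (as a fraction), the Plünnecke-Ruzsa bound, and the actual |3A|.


|A| = 5.
Step 1: Compute A + A by enumerating all 25 pairs.
A + A = {-8, -3, -2, -1, 2, 3, 4, 5, 6, 9, 10, 11, 16}, so |A + A| = 13.
Step 2: Doubling constant K = |A + A|/|A| = 13/5 = 13/5 ≈ 2.6000.
Step 3: Plünnecke-Ruzsa gives |3A| ≤ K³·|A| = (2.6000)³ · 5 ≈ 87.8800.
Step 4: Compute 3A = A + A + A directly by enumerating all triples (a,b,c) ∈ A³; |3A| = 25.
Step 5: Check 25 ≤ 87.8800? Yes ✓.

K = 13/5, Plünnecke-Ruzsa bound K³|A| ≈ 87.8800, |3A| = 25, inequality holds.


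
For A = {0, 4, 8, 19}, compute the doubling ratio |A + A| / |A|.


|A| = 4.
Compute A + A by enumerating all 16 pairs.
A + A = {0, 4, 8, 12, 16, 19, 23, 27, 38}, so |A + A| = 9.
K = |A + A| / |A| = 9/4 (already in lowest terms) ≈ 2.2500.
Reference: AP of size 4 gives K = 7/4 ≈ 1.7500; a fully generic set of size 4 gives K ≈ 2.5000.

|A| = 4, |A + A| = 9, K = 9/4.


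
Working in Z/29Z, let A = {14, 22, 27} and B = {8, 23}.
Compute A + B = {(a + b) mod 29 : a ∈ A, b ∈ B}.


Work in Z/29Z: reduce every sum a + b modulo 29.
Enumerate all 6 pairs:
a = 14: 14+8=22, 14+23=8
a = 22: 22+8=1, 22+23=16
a = 27: 27+8=6, 27+23=21
Distinct residues collected: {1, 6, 8, 16, 21, 22}
|A + B| = 6 (out of 29 total residues).

A + B = {1, 6, 8, 16, 21, 22}


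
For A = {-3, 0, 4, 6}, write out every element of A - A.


A - A = {a - a' : a, a' ∈ A}.
Compute a - a' for each ordered pair (a, a'):
a = -3: -3--3=0, -3-0=-3, -3-4=-7, -3-6=-9
a = 0: 0--3=3, 0-0=0, 0-4=-4, 0-6=-6
a = 4: 4--3=7, 4-0=4, 4-4=0, 4-6=-2
a = 6: 6--3=9, 6-0=6, 6-4=2, 6-6=0
Collecting distinct values (and noting 0 appears from a-a):
A - A = {-9, -7, -6, -4, -3, -2, 0, 2, 3, 4, 6, 7, 9}
|A - A| = 13

A - A = {-9, -7, -6, -4, -3, -2, 0, 2, 3, 4, 6, 7, 9}


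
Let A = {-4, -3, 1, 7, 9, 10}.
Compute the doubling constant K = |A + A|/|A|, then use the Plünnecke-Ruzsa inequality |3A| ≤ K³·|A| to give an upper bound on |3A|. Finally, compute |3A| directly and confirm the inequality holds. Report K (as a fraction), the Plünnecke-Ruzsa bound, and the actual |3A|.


|A| = 6.
Step 1: Compute A + A by enumerating all 36 pairs.
A + A = {-8, -7, -6, -3, -2, 2, 3, 4, 5, 6, 7, 8, 10, 11, 14, 16, 17, 18, 19, 20}, so |A + A| = 20.
Step 2: Doubling constant K = |A + A|/|A| = 20/6 = 20/6 ≈ 3.3333.
Step 3: Plünnecke-Ruzsa gives |3A| ≤ K³·|A| = (3.3333)³ · 6 ≈ 222.2222.
Step 4: Compute 3A = A + A + A directly by enumerating all triples (a,b,c) ∈ A³; |3A| = 39.
Step 5: Check 39 ≤ 222.2222? Yes ✓.

K = 20/6, Plünnecke-Ruzsa bound K³|A| ≈ 222.2222, |3A| = 39, inequality holds.


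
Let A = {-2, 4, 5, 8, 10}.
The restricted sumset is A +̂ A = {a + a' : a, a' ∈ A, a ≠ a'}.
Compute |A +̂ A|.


Restricted sumset: A +̂ A = {a + a' : a ∈ A, a' ∈ A, a ≠ a'}.
Equivalently, take A + A and drop any sum 2a that is achievable ONLY as a + a for a ∈ A (i.e. sums representable only with equal summands).
Enumerate pairs (a, a') with a < a' (symmetric, so each unordered pair gives one sum; this covers all a ≠ a'):
  -2 + 4 = 2
  -2 + 5 = 3
  -2 + 8 = 6
  -2 + 10 = 8
  4 + 5 = 9
  4 + 8 = 12
  4 + 10 = 14
  5 + 8 = 13
  5 + 10 = 15
  8 + 10 = 18
Collected distinct sums: {2, 3, 6, 8, 9, 12, 13, 14, 15, 18}
|A +̂ A| = 10
(Reference bound: |A +̂ A| ≥ 2|A| - 3 for |A| ≥ 2, with |A| = 5 giving ≥ 7.)

|A +̂ A| = 10


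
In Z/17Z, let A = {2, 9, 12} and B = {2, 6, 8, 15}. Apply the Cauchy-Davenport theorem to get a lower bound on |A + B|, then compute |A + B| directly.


Cauchy-Davenport: |A + B| ≥ min(p, |A| + |B| - 1) for A, B nonempty in Z/pZ.
|A| = 3, |B| = 4, p = 17.
CD lower bound = min(17, 3 + 4 - 1) = min(17, 6) = 6.
Compute A + B mod 17 directly:
a = 2: 2+2=4, 2+6=8, 2+8=10, 2+15=0
a = 9: 9+2=11, 9+6=15, 9+8=0, 9+15=7
a = 12: 12+2=14, 12+6=1, 12+8=3, 12+15=10
A + B = {0, 1, 3, 4, 7, 8, 10, 11, 14, 15}, so |A + B| = 10.
Verify: 10 ≥ 6? Yes ✓.

CD lower bound = 6, actual |A + B| = 10.


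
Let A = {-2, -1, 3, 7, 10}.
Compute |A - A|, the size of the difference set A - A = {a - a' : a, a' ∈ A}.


A - A = {a - a' : a, a' ∈ A}; |A| = 5.
Bounds: 2|A|-1 ≤ |A - A| ≤ |A|² - |A| + 1, i.e. 9 ≤ |A - A| ≤ 21.
Note: 0 ∈ A - A always (from a - a). The set is symmetric: if d ∈ A - A then -d ∈ A - A.
Enumerate nonzero differences d = a - a' with a > a' (then include -d):
Positive differences: {1, 3, 4, 5, 7, 8, 9, 11, 12}
Full difference set: {0} ∪ (positive diffs) ∪ (negative diffs).
|A - A| = 1 + 2·9 = 19 (matches direct enumeration: 19).

|A - A| = 19


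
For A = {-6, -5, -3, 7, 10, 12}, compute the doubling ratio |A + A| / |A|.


|A| = 6.
Compute A + A by enumerating all 36 pairs.
A + A = {-12, -11, -10, -9, -8, -6, 1, 2, 4, 5, 6, 7, 9, 14, 17, 19, 20, 22, 24}, so |A + A| = 19.
K = |A + A| / |A| = 19/6 (already in lowest terms) ≈ 3.1667.
Reference: AP of size 6 gives K = 11/6 ≈ 1.8333; a fully generic set of size 6 gives K ≈ 3.5000.

|A| = 6, |A + A| = 19, K = 19/6.


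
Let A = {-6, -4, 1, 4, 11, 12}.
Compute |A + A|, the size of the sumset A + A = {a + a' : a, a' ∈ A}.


A + A = {a + a' : a, a' ∈ A}; |A| = 6.
General bounds: 2|A| - 1 ≤ |A + A| ≤ |A|(|A|+1)/2, i.e. 11 ≤ |A + A| ≤ 21.
Lower bound 2|A|-1 is attained iff A is an arithmetic progression.
Enumerate sums a + a' for a ≤ a' (symmetric, so this suffices):
a = -6: -6+-6=-12, -6+-4=-10, -6+1=-5, -6+4=-2, -6+11=5, -6+12=6
a = -4: -4+-4=-8, -4+1=-3, -4+4=0, -4+11=7, -4+12=8
a = 1: 1+1=2, 1+4=5, 1+11=12, 1+12=13
a = 4: 4+4=8, 4+11=15, 4+12=16
a = 11: 11+11=22, 11+12=23
a = 12: 12+12=24
Distinct sums: {-12, -10, -8, -5, -3, -2, 0, 2, 5, 6, 7, 8, 12, 13, 15, 16, 22, 23, 24}
|A + A| = 19

|A + A| = 19


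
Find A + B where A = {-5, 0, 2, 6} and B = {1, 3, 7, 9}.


A + B = {a + b : a ∈ A, b ∈ B}.
Enumerate all |A|·|B| = 4·4 = 16 pairs (a, b) and collect distinct sums.
a = -5: -5+1=-4, -5+3=-2, -5+7=2, -5+9=4
a = 0: 0+1=1, 0+3=3, 0+7=7, 0+9=9
a = 2: 2+1=3, 2+3=5, 2+7=9, 2+9=11
a = 6: 6+1=7, 6+3=9, 6+7=13, 6+9=15
Collecting distinct sums: A + B = {-4, -2, 1, 2, 3, 4, 5, 7, 9, 11, 13, 15}
|A + B| = 12

A + B = {-4, -2, 1, 2, 3, 4, 5, 7, 9, 11, 13, 15}


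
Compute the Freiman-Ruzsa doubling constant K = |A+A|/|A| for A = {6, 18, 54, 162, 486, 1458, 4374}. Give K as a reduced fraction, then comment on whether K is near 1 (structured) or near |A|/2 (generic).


|A| = 7.
Compute A + A by enumerating all 49 pairs.
A + A = {12, 24, 36, 60, 72, 108, 168, 180, 216, 324, 492, 504, 540, 648, 972, 1464, 1476, 1512, 1620, 1944, 2916, 4380, 4392, 4428, 4536, 4860, 5832, 8748}, so |A + A| = 28.
K = |A + A| / |A| = 28/7 = 4/1 ≈ 4.0000.
Reference: AP of size 7 gives K = 13/7 ≈ 1.8571; a fully generic set of size 7 gives K ≈ 4.0000.

|A| = 7, |A + A| = 28, K = 28/7 = 4/1.


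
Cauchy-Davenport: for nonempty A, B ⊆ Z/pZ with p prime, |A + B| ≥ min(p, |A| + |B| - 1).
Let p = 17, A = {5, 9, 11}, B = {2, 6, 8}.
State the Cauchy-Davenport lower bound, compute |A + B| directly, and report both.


Cauchy-Davenport: |A + B| ≥ min(p, |A| + |B| - 1) for A, B nonempty in Z/pZ.
|A| = 3, |B| = 3, p = 17.
CD lower bound = min(17, 3 + 3 - 1) = min(17, 5) = 5.
Compute A + B mod 17 directly:
a = 5: 5+2=7, 5+6=11, 5+8=13
a = 9: 9+2=11, 9+6=15, 9+8=0
a = 11: 11+2=13, 11+6=0, 11+8=2
A + B = {0, 2, 7, 11, 13, 15}, so |A + B| = 6.
Verify: 6 ≥ 5? Yes ✓.

CD lower bound = 5, actual |A + B| = 6.


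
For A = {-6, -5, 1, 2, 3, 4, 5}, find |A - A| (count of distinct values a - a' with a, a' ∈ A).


A - A = {a - a' : a, a' ∈ A}; |A| = 7.
Bounds: 2|A|-1 ≤ |A - A| ≤ |A|² - |A| + 1, i.e. 13 ≤ |A - A| ≤ 43.
Note: 0 ∈ A - A always (from a - a). The set is symmetric: if d ∈ A - A then -d ∈ A - A.
Enumerate nonzero differences d = a - a' with a > a' (then include -d):
Positive differences: {1, 2, 3, 4, 6, 7, 8, 9, 10, 11}
Full difference set: {0} ∪ (positive diffs) ∪ (negative diffs).
|A - A| = 1 + 2·10 = 21 (matches direct enumeration: 21).

|A - A| = 21


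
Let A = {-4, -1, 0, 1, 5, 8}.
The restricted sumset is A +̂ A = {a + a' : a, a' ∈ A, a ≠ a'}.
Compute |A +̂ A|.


Restricted sumset: A +̂ A = {a + a' : a ∈ A, a' ∈ A, a ≠ a'}.
Equivalently, take A + A and drop any sum 2a that is achievable ONLY as a + a for a ∈ A (i.e. sums representable only with equal summands).
Enumerate pairs (a, a') with a < a' (symmetric, so each unordered pair gives one sum; this covers all a ≠ a'):
  -4 + -1 = -5
  -4 + 0 = -4
  -4 + 1 = -3
  -4 + 5 = 1
  -4 + 8 = 4
  -1 + 0 = -1
  -1 + 1 = 0
  -1 + 5 = 4
  -1 + 8 = 7
  0 + 1 = 1
  0 + 5 = 5
  0 + 8 = 8
  1 + 5 = 6
  1 + 8 = 9
  5 + 8 = 13
Collected distinct sums: {-5, -4, -3, -1, 0, 1, 4, 5, 6, 7, 8, 9, 13}
|A +̂ A| = 13
(Reference bound: |A +̂ A| ≥ 2|A| - 3 for |A| ≥ 2, with |A| = 6 giving ≥ 9.)

|A +̂ A| = 13


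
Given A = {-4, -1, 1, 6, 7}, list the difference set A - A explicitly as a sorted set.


A - A = {a - a' : a, a' ∈ A}.
Compute a - a' for each ordered pair (a, a'):
a = -4: -4--4=0, -4--1=-3, -4-1=-5, -4-6=-10, -4-7=-11
a = -1: -1--4=3, -1--1=0, -1-1=-2, -1-6=-7, -1-7=-8
a = 1: 1--4=5, 1--1=2, 1-1=0, 1-6=-5, 1-7=-6
a = 6: 6--4=10, 6--1=7, 6-1=5, 6-6=0, 6-7=-1
a = 7: 7--4=11, 7--1=8, 7-1=6, 7-6=1, 7-7=0
Collecting distinct values (and noting 0 appears from a-a):
A - A = {-11, -10, -8, -7, -6, -5, -3, -2, -1, 0, 1, 2, 3, 5, 6, 7, 8, 10, 11}
|A - A| = 19

A - A = {-11, -10, -8, -7, -6, -5, -3, -2, -1, 0, 1, 2, 3, 5, 6, 7, 8, 10, 11}


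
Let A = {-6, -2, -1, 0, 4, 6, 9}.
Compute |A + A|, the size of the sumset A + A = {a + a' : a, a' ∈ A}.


A + A = {a + a' : a, a' ∈ A}; |A| = 7.
General bounds: 2|A| - 1 ≤ |A + A| ≤ |A|(|A|+1)/2, i.e. 13 ≤ |A + A| ≤ 28.
Lower bound 2|A|-1 is attained iff A is an arithmetic progression.
Enumerate sums a + a' for a ≤ a' (symmetric, so this suffices):
a = -6: -6+-6=-12, -6+-2=-8, -6+-1=-7, -6+0=-6, -6+4=-2, -6+6=0, -6+9=3
a = -2: -2+-2=-4, -2+-1=-3, -2+0=-2, -2+4=2, -2+6=4, -2+9=7
a = -1: -1+-1=-2, -1+0=-1, -1+4=3, -1+6=5, -1+9=8
a = 0: 0+0=0, 0+4=4, 0+6=6, 0+9=9
a = 4: 4+4=8, 4+6=10, 4+9=13
a = 6: 6+6=12, 6+9=15
a = 9: 9+9=18
Distinct sums: {-12, -8, -7, -6, -4, -3, -2, -1, 0, 2, 3, 4, 5, 6, 7, 8, 9, 10, 12, 13, 15, 18}
|A + A| = 22

|A + A| = 22


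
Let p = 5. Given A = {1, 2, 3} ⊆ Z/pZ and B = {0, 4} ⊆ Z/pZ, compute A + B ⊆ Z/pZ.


Work in Z/5Z: reduce every sum a + b modulo 5.
Enumerate all 6 pairs:
a = 1: 1+0=1, 1+4=0
a = 2: 2+0=2, 2+4=1
a = 3: 3+0=3, 3+4=2
Distinct residues collected: {0, 1, 2, 3}
|A + B| = 4 (out of 5 total residues).

A + B = {0, 1, 2, 3}


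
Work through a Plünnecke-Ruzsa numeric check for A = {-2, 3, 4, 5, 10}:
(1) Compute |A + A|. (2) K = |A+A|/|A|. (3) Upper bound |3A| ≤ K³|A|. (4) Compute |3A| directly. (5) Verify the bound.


|A| = 5.
Step 1: Compute A + A by enumerating all 25 pairs.
A + A = {-4, 1, 2, 3, 6, 7, 8, 9, 10, 13, 14, 15, 20}, so |A + A| = 13.
Step 2: Doubling constant K = |A + A|/|A| = 13/5 = 13/5 ≈ 2.6000.
Step 3: Plünnecke-Ruzsa gives |3A| ≤ K³·|A| = (2.6000)³ · 5 ≈ 87.8800.
Step 4: Compute 3A = A + A + A directly by enumerating all triples (a,b,c) ∈ A³; |3A| = 25.
Step 5: Check 25 ≤ 87.8800? Yes ✓.

K = 13/5, Plünnecke-Ruzsa bound K³|A| ≈ 87.8800, |3A| = 25, inequality holds.


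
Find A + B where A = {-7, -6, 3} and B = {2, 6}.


A + B = {a + b : a ∈ A, b ∈ B}.
Enumerate all |A|·|B| = 3·2 = 6 pairs (a, b) and collect distinct sums.
a = -7: -7+2=-5, -7+6=-1
a = -6: -6+2=-4, -6+6=0
a = 3: 3+2=5, 3+6=9
Collecting distinct sums: A + B = {-5, -4, -1, 0, 5, 9}
|A + B| = 6

A + B = {-5, -4, -1, 0, 5, 9}


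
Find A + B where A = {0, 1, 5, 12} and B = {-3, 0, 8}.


A + B = {a + b : a ∈ A, b ∈ B}.
Enumerate all |A|·|B| = 4·3 = 12 pairs (a, b) and collect distinct sums.
a = 0: 0+-3=-3, 0+0=0, 0+8=8
a = 1: 1+-3=-2, 1+0=1, 1+8=9
a = 5: 5+-3=2, 5+0=5, 5+8=13
a = 12: 12+-3=9, 12+0=12, 12+8=20
Collecting distinct sums: A + B = {-3, -2, 0, 1, 2, 5, 8, 9, 12, 13, 20}
|A + B| = 11

A + B = {-3, -2, 0, 1, 2, 5, 8, 9, 12, 13, 20}
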